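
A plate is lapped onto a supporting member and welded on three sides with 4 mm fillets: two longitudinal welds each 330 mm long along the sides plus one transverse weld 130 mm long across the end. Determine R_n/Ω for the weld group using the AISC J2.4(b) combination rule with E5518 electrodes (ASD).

R_n/Ω ≈ 369 kN

E55XX → F_EXX = 550 MPa.
t_e = 0.707 × 4 = 2.828 mm.
R_nwl = 0.6 × 550 × 2.828 × 660 × 10⁻³ = 615.9 kN (longitudinal, 2 welds).
R_nwt = 0.6 × 550 × 2.828 × 130 × 10⁻³ = 121.3 kN (transverse, base value).
(i) R_nwl + R_nwt = 737.3 kN; (ii) 0.85 R_nwl + 1.5 R_nwt = 705.5 kN.
R_n = max = 737.3 kN [governs: (i)]; R_n/Ω = 368.6 kN.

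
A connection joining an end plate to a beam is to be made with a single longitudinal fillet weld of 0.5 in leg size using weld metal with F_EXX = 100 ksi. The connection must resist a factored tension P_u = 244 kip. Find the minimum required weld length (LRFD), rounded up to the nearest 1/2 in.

Throat t_e = 0.707 × 0.5 = 0.3535 in.
φr_n = 0.75 × 0.6 × 100 × 0.3535 = 15.91 kip/in.
L_req = P_u / φr_n = 244 / 15.91 = 15.34 in total.
Round up → use L = 15.5 in.

L = 15.5 in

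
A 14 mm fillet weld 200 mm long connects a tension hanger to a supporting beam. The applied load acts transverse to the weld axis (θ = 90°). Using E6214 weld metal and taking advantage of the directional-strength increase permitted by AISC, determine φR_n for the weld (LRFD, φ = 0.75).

φR_n ≈ 828 kN

E62XX → F_EXX = 620 MPa.
t_e = 0.707 × 14 = 9.898 mm; A_we = 9.898 × 200 = 1980 mm².
Directional factor: 1.0 + 0.5 sin^1.5(90°) = 1.5.
F_nw = 0.6 × 620 × 1.5 = 558 MPa.
φR_n = 0.75 × 558 × 1980 × 10⁻³ = 828.5 kN.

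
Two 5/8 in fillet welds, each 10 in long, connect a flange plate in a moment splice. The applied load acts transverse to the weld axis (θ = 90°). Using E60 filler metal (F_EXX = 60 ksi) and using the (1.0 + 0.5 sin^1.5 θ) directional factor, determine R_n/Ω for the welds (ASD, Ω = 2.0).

t_e = 0.707 × 0.625 = 0.4419 in; A_we = 0.4419 × 20 = 8.837 in².
Directional factor: 1.0 + 0.5 sin^1.5(90°) = 1.5.
F_nw = 0.6 × 60 × 1.5 = 54 ksi.
R_n/Ω = (54 × 8.837) / 2.0 = 238.6 kips.

R_n/Ω ≈ 239 kips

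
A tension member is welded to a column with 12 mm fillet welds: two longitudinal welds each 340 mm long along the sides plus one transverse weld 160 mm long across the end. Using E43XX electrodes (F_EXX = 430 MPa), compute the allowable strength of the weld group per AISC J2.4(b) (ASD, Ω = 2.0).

t_e = 0.707 × 12 = 8.484 mm.
R_nwl = 0.6 × 430 × 8.484 × 680 × 10⁻³ = 1488 kN (longitudinal, 2 welds).
R_nwt = 0.6 × 430 × 8.484 × 160 × 10⁻³ = 350.2 kN (transverse, base value).
(i) R_nwl + R_nwt = 1839 kN; (ii) 0.85 R_nwl + 1.5 R_nwt = 1790 kN.
R_n = max = 1839 kN [governs: (i)]; R_n/Ω = 919.3 kN.

R_n/Ω ≈ 919 kN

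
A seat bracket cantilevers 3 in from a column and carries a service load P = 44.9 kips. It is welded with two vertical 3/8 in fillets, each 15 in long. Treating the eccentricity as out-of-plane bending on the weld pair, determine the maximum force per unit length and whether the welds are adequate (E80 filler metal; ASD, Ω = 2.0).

f_max ≈ 2.34 kip/in; adequate

E80XX → F_EXX = 80 ksi.
L_w = 2 × 15 = 30 in; section modulus (unit throat) S = 2 × L²/6 = 75 in².
Direct shear f_v = P/L_w = 44.9/30 = 1.497 kip/in.
Moment M = P × e = 44.9 × 3 = 134.7 kip·in; bending f_b = M/S = 1.796 kip/in.
f_max = √(f_v² + f_b²) = √(1.497² + 1.796²) = 2.338 kip/in.
r_n/Ω = (1/2.0) × 0.6 × 80 × (0.707 × 0.375) = 6.363 kip/in → adequate.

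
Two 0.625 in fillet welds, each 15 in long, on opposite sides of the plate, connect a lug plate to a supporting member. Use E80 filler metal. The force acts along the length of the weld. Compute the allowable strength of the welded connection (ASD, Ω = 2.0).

E80XX → F_EXX = 80 ksi.
Effective throat t_e = 0.707 × 0.625 = 0.4419 in.
Total length L = 30 in; A_we = 0.4419 × 30 = 13.26 in².
F_nw = 0.6 F_EXX = 0.6 × 80 = 48 ksi.
R_n = 48 × 13.26 = 636.3 kips; R_n/Ω = 636.3/2.0 = 318.1 kips.

R_n/Ω ≈ 318 kips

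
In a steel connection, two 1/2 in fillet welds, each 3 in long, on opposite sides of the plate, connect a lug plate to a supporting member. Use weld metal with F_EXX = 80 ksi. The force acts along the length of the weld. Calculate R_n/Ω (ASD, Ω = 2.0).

R_n/Ω ≈ 50.9 kip

Effective throat t_e = 0.707 × 0.5 = 0.3535 in.
Total length L = 6 in; A_we = 0.3535 × 6 = 2.121 in².
F_nw = 0.6 F_EXX = 0.6 × 80 = 48 ksi.
R_n = 48 × 2.121 = 101.8 kip; R_n/Ω = 101.8/2.0 = 50.9 kip.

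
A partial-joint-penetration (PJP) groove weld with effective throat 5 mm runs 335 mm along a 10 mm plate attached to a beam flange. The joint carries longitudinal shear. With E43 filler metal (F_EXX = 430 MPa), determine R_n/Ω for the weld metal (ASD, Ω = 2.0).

R_n/Ω ≈ 216 kN

Effective throat (given) t_e = 5 mm.
A_we = 5 × 335 = 1675 mm².
F_nw = 0.6 F_EXX = 258 MPa.
R_n/Ω = (258 × 1675) / 2.0 × 10⁻³ = 216.1 kN.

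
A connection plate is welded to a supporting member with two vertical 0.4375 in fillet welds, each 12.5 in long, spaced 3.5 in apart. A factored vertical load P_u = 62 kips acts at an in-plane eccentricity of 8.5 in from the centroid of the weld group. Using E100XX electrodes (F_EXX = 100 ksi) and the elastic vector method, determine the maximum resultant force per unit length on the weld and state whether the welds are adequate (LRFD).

Total weld length L_w = 25 in. Treat welds as unit-width lines.
Polar moment about centroid: J = 2[d³/12 + d(b/2)²] = 2[12.5³/12 + 12.5×1.75²] = 402.1 in³.
Direct shear f_v = P/L_w = 62 / 25 = 2.48 kip/in (vertical).
Torsion M = P·e = 62 × 8.5 = 527 kip·in.
Critical point at (x, y) = (1.75, 6.25) from centroid. f_tx = M·y/J = 8.192 kip/in; f_ty = M·x/J = 2.294 kip/in.
Resultant f_max = √[f_tx² + (f_v + f_ty)²] = √[8.192² + (2.48 + 2.294)²] = 9.481 kip/in.
Capacity per unit length: φr_n = 0.75 × 0.6 × 100 × (0.707 × 0.4375) = 13.92 kip/in.
9.481 ≤ 13.92 → adequate.

f_max ≈ 9.48 kip/in; adequate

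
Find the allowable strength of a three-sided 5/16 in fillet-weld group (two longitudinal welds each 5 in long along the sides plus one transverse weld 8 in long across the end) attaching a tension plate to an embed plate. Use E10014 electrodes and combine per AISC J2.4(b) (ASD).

R_n/Ω ≈ 136 kips

E100XX → F_EXX = 100 ksi.
t_e = 0.707 × 0.3125 = 0.2209 in.
R_nwl = 0.6 × 100 × 0.2209 × 10 = 132.6 kips (longitudinal, 2 welds).
R_nwt = 0.6 × 100 × 0.2209 × 8 = 106 kips (transverse, base value).
(i) R_nwl + R_nwt = 238.6 kips; (ii) 0.85 R_nwl + 1.5 R_nwt = 271.8 kips.
R_n = max = 271.8 kips [governs: (ii)]; R_n/Ω = 135.9 kips.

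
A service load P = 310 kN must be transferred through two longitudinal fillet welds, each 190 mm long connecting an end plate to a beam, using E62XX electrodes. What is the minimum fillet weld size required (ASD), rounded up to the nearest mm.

w = 7 mm

E62XX → F_EXX = 620 MPa.
Total weld length L = 380 mm.
Required throat t_e = P × Ω / (0.6 F_EXX × L) = 310 × 2.0 / (0.6 × 620 × 380 × 10⁻³) = 4.386 mm.
Required leg w = t_e / 0.707 = 6.204 mm → use 7 mm.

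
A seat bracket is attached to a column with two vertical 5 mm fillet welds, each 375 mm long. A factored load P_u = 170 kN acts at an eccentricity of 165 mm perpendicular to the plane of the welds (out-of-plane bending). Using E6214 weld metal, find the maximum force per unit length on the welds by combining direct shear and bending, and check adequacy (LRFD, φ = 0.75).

f_max ≈ 640 N/mm; adequate

E62XX → F_EXX = 620 MPa.
L_w = 2 × 375 = 750 mm; section modulus (unit throat) S = 2 × L²/6 = 46880 mm².
Direct shear f_v = P/L_w = 170×10³/750 = 226.7 N/mm.
Moment M = P × e = 170×10³ × 165 = 28050000 N·mm; bending f_b = M/S = 598.4 N/mm.
f_max = √(f_v² + f_b²) = √(226.7² + 598.4²) = 639.9 N/mm.
φr_n = 0.75 × 0.6 × 620 × (0.707 × 5) = 986.3 N/mm → adequate.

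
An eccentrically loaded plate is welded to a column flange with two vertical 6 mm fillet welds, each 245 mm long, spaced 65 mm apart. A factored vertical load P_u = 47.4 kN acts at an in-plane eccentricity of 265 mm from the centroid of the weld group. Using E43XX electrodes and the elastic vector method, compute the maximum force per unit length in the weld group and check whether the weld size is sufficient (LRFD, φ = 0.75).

E43XX → F_EXX = 430 MPa.
Total weld length L_w = 490 mm. Treat welds as unit-width lines.
Polar moment about centroid: J = 2[d³/12 + d(b/2)²] = 2[245³/12 + 245×32.5²] = 2969000 mm³.
Direct shear f_v = P/L_w = 47.4×10³ / 490 = 96.73 N/mm (vertical).
Torsion M = P·e = 47.4×10³ × 265 = 12561000 N·mm.
Critical point at (x, y) = (32.5, 122.5) from centroid. f_tx = M·y/J = 518.3 N/mm; f_ty = M·x/J = 137.5 N/mm.
Resultant f_max = √[f_tx² + (f_v + f_ty)²] = √[518.3² + (96.73 + 137.5)²] = 568.8 N/mm.
Capacity per unit length: φr_n = 0.75 × 0.6 × 430 × (0.707 × 6) = 820.8 N/mm.
568.8 ≤ 820.8 → adequate.

f_max ≈ 569 N/mm; adequate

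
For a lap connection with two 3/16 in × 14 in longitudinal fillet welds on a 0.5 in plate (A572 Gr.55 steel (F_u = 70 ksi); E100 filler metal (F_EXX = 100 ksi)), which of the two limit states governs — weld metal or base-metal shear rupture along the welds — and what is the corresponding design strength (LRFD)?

t_e = 0.707 × 0.1875 = 0.1326 in; L = 28 in.
Weld metal: φR_n = 0.75 × 0.6 × 100 × 0.1326 × 28 = 167 kip.
Base metal (shear rupture): φR_n = 0.75 × 0.6 × 70 × 0.5 × 28 = 441 kip.
Governing: weld metal.

φR_n ≈ 167 kip (weld metal governs)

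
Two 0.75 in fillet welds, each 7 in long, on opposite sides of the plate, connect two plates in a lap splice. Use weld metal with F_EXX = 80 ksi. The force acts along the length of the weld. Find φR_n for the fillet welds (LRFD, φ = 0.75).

φR_n ≈ 267 kip

Effective throat t_e = 0.707 × 0.75 = 0.5302 in.
Total length L = 14 in; A_we = 0.5302 × 14 = 7.423 in².
F_nw = 0.6 F_EXX = 0.6 × 80 = 48 ksi.
φR_n = 0.75 × 48 × 7.423 = 267.2 kip.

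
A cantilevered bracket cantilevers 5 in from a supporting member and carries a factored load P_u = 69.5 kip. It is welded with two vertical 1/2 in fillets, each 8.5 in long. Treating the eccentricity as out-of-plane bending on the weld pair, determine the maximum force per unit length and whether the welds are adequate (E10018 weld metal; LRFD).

f_max ≈ 15 kip/in; adequate

E100XX → F_EXX = 100 ksi.
L_w = 2 × 8.5 = 17 in; section modulus (unit throat) S = 2 × L²/6 = 24.08 in².
Direct shear f_v = P/L_w = 69.5/17 = 4.088 kip/in.
Moment M = P × e = 69.5 × 5 = 347.5 kip·in; bending f_b = M/S = 14.43 kip/in.
f_max = √(f_v² + f_b²) = √(4.088² + 14.43²) = 15 kip/in.
φr_n = 0.75 × 0.6 × 100 × (0.707 × 0.5) = 15.91 kip/in → adequate.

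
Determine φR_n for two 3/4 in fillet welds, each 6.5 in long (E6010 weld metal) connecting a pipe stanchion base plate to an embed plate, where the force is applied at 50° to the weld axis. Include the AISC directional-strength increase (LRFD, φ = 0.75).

E60XX → F_EXX = 60 ksi.
t_e = 0.707 × 0.75 = 0.5302 in; A_we = 0.5302 × 13 = 6.893 in².
Directional factor: 1.0 + 0.5 sin^1.5(50°) = 1.335.
F_nw = 0.6 × 60 × 1.335 = 48.07 ksi.
φR_n = 0.75 × 48.07 × 6.893 = 248.5 kips.

φR_n ≈ 249 kips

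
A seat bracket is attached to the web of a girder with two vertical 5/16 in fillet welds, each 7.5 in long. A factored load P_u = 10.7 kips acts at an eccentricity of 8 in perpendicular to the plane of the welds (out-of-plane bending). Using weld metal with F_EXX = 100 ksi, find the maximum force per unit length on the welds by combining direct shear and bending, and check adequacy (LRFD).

f_max ≈ 4.62 kip/in; adequate

L_w = 2 × 7.5 = 15 in; section modulus (unit throat) S = 2 × L²/6 = 18.75 in².
Direct shear f_v = P/L_w = 10.7/15 = 0.7133 kip/in.
Moment M = P × e = 10.7 × 8 = 85.6 kip·in; bending f_b = M/S = 4.565 kip/in.
f_max = √(f_v² + f_b²) = √(0.7133² + 4.565²) = 4.621 kip/in.
φr_n = 0.75 × 0.6 × 100 × (0.707 × 0.3125) = 9.942 kip/in → adequate.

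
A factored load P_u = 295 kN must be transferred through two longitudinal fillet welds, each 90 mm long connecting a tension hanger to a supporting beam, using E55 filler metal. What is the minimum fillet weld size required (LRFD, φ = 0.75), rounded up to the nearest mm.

E55XX → F_EXX = 550 MPa.
Total weld length L = 180 mm.
Required throat t_e = P_u / (φ × 0.6 F_EXX × L) = 295 / (0.75 × 0.6 × 550 × 180 × 10⁻³) = 6.622 mm.
Required leg w = t_e / 0.707 = 9.366 mm → use 10 mm.

w = 10 mm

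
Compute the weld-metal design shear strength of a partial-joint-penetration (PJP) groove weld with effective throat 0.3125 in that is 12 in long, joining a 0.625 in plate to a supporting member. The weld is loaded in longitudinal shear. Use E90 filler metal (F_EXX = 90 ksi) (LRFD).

Effective throat (given) t_e = 0.3125 in.
A_we = 0.3125 × 12 = 3.75 in².
F_nw = 0.6 F_EXX = 54 ksi.
φR_n = 0.75 × 54 × 3.75 = 151.9 kips.

φR_n ≈ 152 kips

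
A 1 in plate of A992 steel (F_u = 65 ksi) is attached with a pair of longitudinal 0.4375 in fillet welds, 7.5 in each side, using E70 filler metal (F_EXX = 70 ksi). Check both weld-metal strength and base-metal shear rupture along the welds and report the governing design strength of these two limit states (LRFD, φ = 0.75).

φR_n ≈ 146 kip (weld metal governs)

t_e = 0.707 × 0.4375 = 0.3093 in; L = 15 in.
Weld metal: φR_n = 0.75 × 0.6 × 70 × 0.3093 × 15 = 146.2 kip.
Base metal (shear rupture): φR_n = 0.75 × 0.6 × 65 × 1 × 15 = 438.8 kip.
Governing: weld metal.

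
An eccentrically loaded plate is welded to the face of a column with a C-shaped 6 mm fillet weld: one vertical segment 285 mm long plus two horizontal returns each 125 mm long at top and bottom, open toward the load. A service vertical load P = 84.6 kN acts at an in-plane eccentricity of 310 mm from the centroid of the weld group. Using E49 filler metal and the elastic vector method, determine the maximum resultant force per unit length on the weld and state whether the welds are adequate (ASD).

f_max ≈ 675 N/mm; NOT adequate

E49XX → F_EXX = 490 MPa.
Total weld length L_w = 535 mm. Treat welds as unit-width lines.
Centroid: x̄ = 2×125×62.5 / 535 = 29.21 mm from the vertical weld.
Polar moment about centroid: J = I_x + I_y = [285³/12 + 2×125×142.5²] + [285×29.21² + 2(125³/12 + 125×33.29²)] = 7851000 mm³.
Direct shear f_v = P/L_w = 84.6×10³ / 535 = 158.1 N/mm (vertical).
Torsion M = P·e = 84.6×10³ × 310 = 26226000 N·mm.
Critical point at (x, y) = (95.79, 142.5) from centroid. f_tx = M·y/J = 476 N/mm; f_ty = M·x/J = 320 N/mm.
Resultant f_max = √[f_tx² + (f_v + f_ty)²] = √[476² + (158.1 + 320)²] = 674.7 N/mm.
Capacity per unit length: r_n/Ω = (1/2.0) × 0.6 × 490 × (0.707 × 6) = 623.6 N/mm.
674.7 > 623.6 → NOT adequate.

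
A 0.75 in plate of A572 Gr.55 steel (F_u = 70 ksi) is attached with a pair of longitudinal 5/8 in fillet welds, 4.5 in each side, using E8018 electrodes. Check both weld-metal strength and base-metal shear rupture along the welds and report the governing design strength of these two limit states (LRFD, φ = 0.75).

E80XX → F_EXX = 80 ksi.
t_e = 0.707 × 0.625 = 0.4419 in; L = 9 in.
Weld metal: φR_n = 0.75 × 0.6 × 80 × 0.4419 × 9 = 143.2 kip.
Base metal (shear rupture): φR_n = 0.75 × 0.6 × 70 × 0.75 × 9 = 212.6 kip.
Governing: weld metal.

φR_n ≈ 143 kip (weld metal governs)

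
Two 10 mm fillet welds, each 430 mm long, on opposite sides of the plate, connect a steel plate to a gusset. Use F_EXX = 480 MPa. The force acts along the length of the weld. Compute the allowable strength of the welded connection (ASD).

Effective throat t_e = 0.707 × 10 = 7.07 mm.
Total length L = 860 mm; A_we = 7.07 × 860 = 6080 mm².
F_nw = 0.6 F_EXX = 0.6 × 480 = 288 MPa.
R_n = 288 × 6080 × 10⁻³ = 1751 kN; R_n/Ω = 1751/2.0 = 875.5 kN.

R_n/Ω ≈ 876 kN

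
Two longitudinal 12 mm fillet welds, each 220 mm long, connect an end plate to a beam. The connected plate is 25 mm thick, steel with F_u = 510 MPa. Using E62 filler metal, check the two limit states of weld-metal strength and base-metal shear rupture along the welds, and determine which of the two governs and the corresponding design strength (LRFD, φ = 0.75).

φR_n ≈ 1040 kN (weld metal governs)

E62XX → F_EXX = 620 MPa.
t_e = 0.707 × 12 = 8.484 mm; L = 440 mm.
Weld metal: φR_n = 0.75 × 0.6 × 620 × 8.484 × 440 × 10⁻³ = 1041 kN.
Base metal (shear rupture): φR_n = 0.75 × 0.6 × 510 × 25 × 440 × 10⁻³ = 2524 kN.
Governing: weld metal.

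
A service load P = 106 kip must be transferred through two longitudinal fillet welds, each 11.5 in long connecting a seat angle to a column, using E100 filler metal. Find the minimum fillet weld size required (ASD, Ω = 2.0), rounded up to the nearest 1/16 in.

E100XX → F_EXX = 100 ksi.
Total weld length L = 23 in.
Required throat t_e = P × Ω / (0.6 F_EXX × L) = 106 × 2.0 / (0.6 × 100 × 23) = 0.1536 in.
Required leg w = t_e / 0.707 = 0.2173 in → use 1/4 in.

w = 1/4 in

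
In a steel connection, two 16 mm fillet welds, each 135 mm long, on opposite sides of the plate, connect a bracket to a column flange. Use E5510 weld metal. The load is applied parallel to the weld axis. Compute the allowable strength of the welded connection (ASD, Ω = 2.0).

R_n/Ω ≈ 504 kN

E55XX → F_EXX = 550 MPa.
Effective throat t_e = 0.707 × 16 = 11.31 mm.
Total length L = 270 mm; A_we = 11.31 × 270 = 3054 mm².
F_nw = 0.6 F_EXX = 0.6 × 550 = 330 MPa.
R_n = 330 × 3054 × 10⁻³ = 1008 kN; R_n/Ω = 1008/2.0 = 503.9 kN.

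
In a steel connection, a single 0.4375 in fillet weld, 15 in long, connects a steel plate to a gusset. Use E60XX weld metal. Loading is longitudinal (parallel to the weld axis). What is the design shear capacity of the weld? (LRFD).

φR_n ≈ 125 kip

E60XX → F_EXX = 60 ksi.
Effective throat t_e = 0.707 × 0.4375 = 0.3093 in.
Total length L = 15 in; A_we = 0.3093 × 15 = 4.64 in².
F_nw = 0.6 F_EXX = 0.6 × 60 = 36 ksi.
φR_n = 0.75 × 36 × 4.64 = 125.3 kip.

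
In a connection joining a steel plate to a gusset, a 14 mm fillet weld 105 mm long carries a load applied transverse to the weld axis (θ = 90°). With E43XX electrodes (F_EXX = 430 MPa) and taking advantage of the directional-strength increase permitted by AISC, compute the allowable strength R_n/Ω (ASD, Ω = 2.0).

t_e = 0.707 × 14 = 9.898 mm; A_we = 9.898 × 105 = 1039 mm².
Directional factor: 1.0 + 0.5 sin^1.5(90°) = 1.5.
F_nw = 0.6 × 430 × 1.5 = 387 MPa.
R_n/Ω = (387 × 1039) / 2.0 × 10⁻³ = 201.1 kN.

R_n/Ω ≈ 201 kN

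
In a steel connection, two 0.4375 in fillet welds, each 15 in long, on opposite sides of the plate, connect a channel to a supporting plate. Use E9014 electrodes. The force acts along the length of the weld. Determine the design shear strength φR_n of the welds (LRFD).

E90XX → F_EXX = 90 ksi.
Effective throat t_e = 0.707 × 0.4375 = 0.3093 in.
Total length L = 30 in; A_we = 0.3093 × 30 = 9.279 in².
F_nw = 0.6 F_EXX = 0.6 × 90 = 54 ksi.
φR_n = 0.75 × 54 × 9.279 = 375.8 kips.

φR_n ≈ 376 kips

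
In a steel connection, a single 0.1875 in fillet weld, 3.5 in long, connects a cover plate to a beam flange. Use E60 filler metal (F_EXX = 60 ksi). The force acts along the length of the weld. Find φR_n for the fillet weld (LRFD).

Effective throat t_e = 0.707 × 0.1875 = 0.1326 in.
Total length L = 3.5 in; A_we = 0.1326 × 3.5 = 0.464 in².
F_nw = 0.6 F_EXX = 0.6 × 60 = 36 ksi.
φR_n = 0.75 × 36 × 0.464 = 12.53 kip.

φR_n ≈ 12.5 kip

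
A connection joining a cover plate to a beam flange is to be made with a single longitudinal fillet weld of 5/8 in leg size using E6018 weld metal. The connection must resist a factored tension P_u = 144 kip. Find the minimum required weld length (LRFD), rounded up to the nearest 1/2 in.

L = 12.5 in

E60XX → F_EXX = 60 ksi.
Throat t_e = 0.707 × 0.625 = 0.4419 in.
φr_n = 0.75 × 0.6 × 60 × 0.4419 = 11.93 kip/in.
L_req = P_u / φr_n = 144 / 11.93 = 12.07 in total.
Round up → use L = 12.5 in.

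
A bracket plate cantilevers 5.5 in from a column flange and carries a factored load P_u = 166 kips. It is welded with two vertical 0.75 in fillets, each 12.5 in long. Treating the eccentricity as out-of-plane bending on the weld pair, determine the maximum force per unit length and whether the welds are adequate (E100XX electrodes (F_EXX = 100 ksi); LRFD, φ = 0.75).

L_w = 2 × 12.5 = 25 in; section modulus (unit throat) S = 2 × L²/6 = 52.08 in².
Direct shear f_v = P/L_w = 166/25 = 6.64 kip/in.
Moment M = P × e = 166 × 5.5 = 913 kip·in; bending f_b = M/S = 17.53 kip/in.
f_max = √(f_v² + f_b²) = √(6.64² + 17.53²) = 18.75 kip/in.
φr_n = 0.75 × 0.6 × 100 × (0.707 × 0.75) = 23.86 kip/in → adequate.

f_max ≈ 18.7 kip/in; adequate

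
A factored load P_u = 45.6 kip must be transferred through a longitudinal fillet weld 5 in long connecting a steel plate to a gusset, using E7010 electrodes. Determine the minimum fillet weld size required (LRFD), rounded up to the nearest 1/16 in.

E70XX → F_EXX = 70 ksi.
Total weld length L = 5 in.
Required throat t_e = P_u / (φ × 0.6 F_EXX × L) = 45.6 / (0.75 × 0.6 × 70 × 5) = 0.2895 in.
Required leg w = t_e / 0.707 = 0.4095 in → use 7/16 in.

w = 7/16 in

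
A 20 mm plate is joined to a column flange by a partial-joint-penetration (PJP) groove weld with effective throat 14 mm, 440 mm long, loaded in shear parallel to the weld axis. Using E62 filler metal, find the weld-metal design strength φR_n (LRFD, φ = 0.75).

E62XX → F_EXX = 620 MPa.
Effective throat (given) t_e = 14 mm.
A_we = 14 × 440 = 6160 mm².
F_nw = 0.6 F_EXX = 372 MPa.
φR_n = 0.75 × 372 × 6160 × 10⁻³ = 1719 kN.

φR_n ≈ 1720 kN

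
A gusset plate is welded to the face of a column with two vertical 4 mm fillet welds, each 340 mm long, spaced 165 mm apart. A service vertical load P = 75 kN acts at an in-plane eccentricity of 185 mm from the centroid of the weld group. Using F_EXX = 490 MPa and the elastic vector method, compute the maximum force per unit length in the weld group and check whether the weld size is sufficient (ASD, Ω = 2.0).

f_max ≈ 300 N/mm; adequate

Total weld length L_w = 680 mm. Treat welds as unit-width lines.
Polar moment about centroid: J = 2[d³/12 + d(b/2)²] = 2[340³/12 + 340×82.5²] = 11180000 mm³.
Direct shear f_v = P/L_w = 75×10³ / 680 = 110.3 N/mm (vertical).
Torsion M = P·e = 75×10³ × 185 = 13875000 N·mm.
Critical point at (x, y) = (82.5, 170) from centroid. f_tx = M·y/J = 211 N/mm; f_ty = M·x/J = 102.4 N/mm.
Resultant f_max = √[f_tx² + (f_v + f_ty)²] = √[211² + (110.3 + 102.4)²] = 299.6 N/mm.
Capacity per unit length: r_n/Ω = (1/2.0) × 0.6 × 490 × (0.707 × 4) = 415.7 N/mm.
299.6 ≤ 415.7 → adequate.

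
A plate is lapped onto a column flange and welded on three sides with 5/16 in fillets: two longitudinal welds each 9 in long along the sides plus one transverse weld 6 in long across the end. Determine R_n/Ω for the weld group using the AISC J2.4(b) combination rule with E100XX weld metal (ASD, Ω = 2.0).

E100XX → F_EXX = 100 ksi.
t_e = 0.707 × 0.3125 = 0.2209 in.
R_nwl = 0.6 × 100 × 0.2209 × 18 = 238.6 kip (longitudinal, 2 welds).
R_nwt = 0.6 × 100 × 0.2209 × 6 = 79.54 kip (transverse, base value).
(i) R_nwl + R_nwt = 318.1 kip; (ii) 0.85 R_nwl + 1.5 R_nwt = 322.1 kip.
R_n = max = 322.1 kip [governs: (ii)]; R_n/Ω = 161.1 kip.

R_n/Ω ≈ 161 kip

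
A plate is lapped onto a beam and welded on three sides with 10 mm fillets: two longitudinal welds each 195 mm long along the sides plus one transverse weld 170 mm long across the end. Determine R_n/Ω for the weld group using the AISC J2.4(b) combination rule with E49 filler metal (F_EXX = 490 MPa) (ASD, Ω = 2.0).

t_e = 0.707 × 10 = 7.07 mm.
R_nwl = 0.6 × 490 × 7.07 × 390 × 10⁻³ = 810.6 kN (longitudinal, 2 welds).
R_nwt = 0.6 × 490 × 7.07 × 170 × 10⁻³ = 353.4 kN (transverse, base value).
(i) R_nwl + R_nwt = 1164 kN; (ii) 0.85 R_nwl + 1.5 R_nwt = 1219 kN.
R_n = max = 1219 kN [governs: (ii)]; R_n/Ω = 609.5 kN.

R_n/Ω ≈ 610 kN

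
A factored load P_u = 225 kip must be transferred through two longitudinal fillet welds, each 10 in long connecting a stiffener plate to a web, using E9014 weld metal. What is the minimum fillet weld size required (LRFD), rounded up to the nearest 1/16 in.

E90XX → F_EXX = 90 ksi.
Total weld length L = 20 in.
Required throat t_e = P_u / (φ × 0.6 F_EXX × L) = 225 / (0.75 × 0.6 × 90 × 20) = 0.2778 in.
Required leg w = t_e / 0.707 = 0.3929 in → use 7/16 in.

w = 7/16 in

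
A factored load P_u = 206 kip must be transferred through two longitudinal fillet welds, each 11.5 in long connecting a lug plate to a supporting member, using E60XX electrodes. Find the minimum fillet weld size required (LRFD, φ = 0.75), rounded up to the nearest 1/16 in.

E60XX → F_EXX = 60 ksi.
Total weld length L = 23 in.
Required throat t_e = P_u / (φ × 0.6 F_EXX × L) = 206 / (0.75 × 0.6 × 60 × 23) = 0.3317 in.
Required leg w = t_e / 0.707 = 0.4692 in → use 1/2 in.

w = 1/2 in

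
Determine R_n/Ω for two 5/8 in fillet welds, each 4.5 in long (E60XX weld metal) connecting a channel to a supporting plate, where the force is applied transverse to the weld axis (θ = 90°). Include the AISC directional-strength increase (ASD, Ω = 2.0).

E60XX → F_EXX = 60 ksi.
t_e = 0.707 × 0.625 = 0.4419 in; A_we = 0.4419 × 9 = 3.977 in².
Directional factor: 1.0 + 0.5 sin^1.5(90°) = 1.5.
F_nw = 0.6 × 60 × 1.5 = 54 ksi.
R_n/Ω = (54 × 3.977) / 2.0 = 107.4 kip.

R_n/Ω ≈ 107 kip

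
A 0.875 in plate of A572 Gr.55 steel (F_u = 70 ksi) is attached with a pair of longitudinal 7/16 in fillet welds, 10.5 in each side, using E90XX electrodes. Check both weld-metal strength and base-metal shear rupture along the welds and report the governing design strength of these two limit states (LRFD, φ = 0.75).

E90XX → F_EXX = 90 ksi.
t_e = 0.707 × 0.4375 = 0.3093 in; L = 21 in.
Weld metal: φR_n = 0.75 × 0.6 × 90 × 0.3093 × 21 = 263.1 kip.
Base metal (shear rupture): φR_n = 0.75 × 0.6 × 70 × 0.875 × 21 = 578.8 kip.
Governing: weld metal.

φR_n ≈ 263 kip (weld metal governs)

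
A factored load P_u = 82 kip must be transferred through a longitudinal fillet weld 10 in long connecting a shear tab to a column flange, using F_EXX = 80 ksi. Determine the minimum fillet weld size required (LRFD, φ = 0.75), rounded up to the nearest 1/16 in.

w = 3/8 in

Total weld length L = 10 in.
Required throat t_e = P_u / (φ × 0.6 F_EXX × L) = 82 / (0.75 × 0.6 × 80 × 10) = 0.2278 in.
Required leg w = t_e / 0.707 = 0.3222 in → use 3/8 in.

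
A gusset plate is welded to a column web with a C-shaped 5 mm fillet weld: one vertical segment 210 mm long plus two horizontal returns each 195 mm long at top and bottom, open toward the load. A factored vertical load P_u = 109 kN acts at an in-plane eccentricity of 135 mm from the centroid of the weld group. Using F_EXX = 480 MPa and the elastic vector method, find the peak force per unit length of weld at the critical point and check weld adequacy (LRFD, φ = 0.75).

Total weld length L_w = 600 mm. Treat welds as unit-width lines.
Centroid: x̄ = 2×195×97.5 / 600 = 63.38 mm from the vertical weld.
Polar moment about centroid: J = I_x + I_y = [210³/12 + 2×195×105²] + [210×63.38² + 2(195³/12 + 195×34.12²)] = 7605000 mm³.
Direct shear f_v = P/L_w = 109×10³ / 600 = 181.7 N/mm (vertical).
Torsion M = P·e = 109×10³ × 135 = 14715000 N·mm.
Critical point at (x, y) = (131.6, 105) from centroid. f_tx = M·y/J = 203.2 N/mm; f_ty = M·x/J = 254.7 N/mm.
Resultant f_max = √[f_tx² + (f_v + f_ty)²] = √[203.2² + (181.7 + 254.7)²] = 481.3 N/mm.
Capacity per unit length: φr_n = 0.75 × 0.6 × 480 × (0.707 × 5) = 763.6 N/mm.
481.3 ≤ 763.6 → adequate.

f_max ≈ 481 N/mm; adequate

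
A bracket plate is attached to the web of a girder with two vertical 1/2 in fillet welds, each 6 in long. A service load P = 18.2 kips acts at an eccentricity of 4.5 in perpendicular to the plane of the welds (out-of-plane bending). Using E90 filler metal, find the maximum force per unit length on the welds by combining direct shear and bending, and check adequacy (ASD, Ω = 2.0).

E90XX → F_EXX = 90 ksi.
L_w = 2 × 6 = 12 in; section modulus (unit throat) S = 2 × L²/6 = 12 in².
Direct shear f_v = P/L_w = 18.2/12 = 1.517 kip/in.
Moment M = P × e = 18.2 × 4.5 = 81.9 kip·in; bending f_b = M/S = 6.825 kip/in.
f_max = √(f_v² + f_b²) = √(1.517² + 6.825²) = 6.991 kip/in.
r_n/Ω = (1/2.0) × 0.6 × 90 × (0.707 × 0.5) = 9.544 kip/in → adequate.

f_max ≈ 6.99 kip/in; adequate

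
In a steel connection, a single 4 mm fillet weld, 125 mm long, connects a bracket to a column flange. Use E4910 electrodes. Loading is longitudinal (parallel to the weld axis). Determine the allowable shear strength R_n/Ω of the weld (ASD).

E49XX → F_EXX = 490 MPa.
Effective throat t_e = 0.707 × 4 = 2.828 mm.
Total length L = 125 mm; A_we = 2.828 × 125 = 353.5 mm².
F_nw = 0.6 F_EXX = 0.6 × 490 = 294 MPa.
R_n = 294 × 353.5 × 10⁻³ = 103.9 kN; R_n/Ω = 103.9/2.0 = 51.96 kN.

R_n/Ω ≈ 52 kN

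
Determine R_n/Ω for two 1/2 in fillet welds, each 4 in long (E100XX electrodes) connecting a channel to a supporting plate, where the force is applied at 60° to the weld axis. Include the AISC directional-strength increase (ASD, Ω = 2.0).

R_n/Ω ≈ 119 kip

E100XX → F_EXX = 100 ksi.
t_e = 0.707 × 0.5 = 0.3535 in; A_we = 0.3535 × 8 = 2.828 in².
Directional factor: 1.0 + 0.5 sin^1.5(60°) = 1.403.
F_nw = 0.6 × 100 × 1.403 = 84.18 ksi.
R_n/Ω = (84.18 × 2.828) / 2.0 = 119 kip.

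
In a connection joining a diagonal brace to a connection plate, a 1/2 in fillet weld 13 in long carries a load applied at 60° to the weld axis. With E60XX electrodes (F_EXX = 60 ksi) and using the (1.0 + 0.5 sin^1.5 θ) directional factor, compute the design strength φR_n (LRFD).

φR_n ≈ 174 kips

t_e = 0.707 × 0.5 = 0.3535 in; A_we = 0.3535 × 13 = 4.595 in².
Directional factor: 1.0 + 0.5 sin^1.5(60°) = 1.403.
F_nw = 0.6 × 60 × 1.403 = 50.51 ksi.
φR_n = 0.75 × 50.51 × 4.595 = 174.1 kips.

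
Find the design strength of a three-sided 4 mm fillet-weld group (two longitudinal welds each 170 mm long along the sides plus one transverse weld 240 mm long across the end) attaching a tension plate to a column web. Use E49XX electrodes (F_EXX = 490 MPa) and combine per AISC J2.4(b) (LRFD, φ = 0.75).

φR_n ≈ 405 kN

t_e = 0.707 × 4 = 2.828 mm.
R_nwl = 0.6 × 490 × 2.828 × 340 × 10⁻³ = 282.7 kN (longitudinal, 2 welds).
R_nwt = 0.6 × 490 × 2.828 × 240 × 10⁻³ = 199.5 kN (transverse, base value).
(i) R_nwl + R_nwt = 482.2 kN; (ii) 0.85 R_nwl + 1.5 R_nwt = 539.6 kN.
R_n = max = 539.6 kN [governs: (ii)]; φR_n = 404.7 kN.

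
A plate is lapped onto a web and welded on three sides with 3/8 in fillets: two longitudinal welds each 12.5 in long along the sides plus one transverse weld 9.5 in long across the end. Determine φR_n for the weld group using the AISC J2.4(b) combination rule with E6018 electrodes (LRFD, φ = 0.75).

E60XX → F_EXX = 60 ksi.
t_e = 0.707 × 0.375 = 0.2651 in.
R_nwl = 0.6 × 60 × 0.2651 × 25 = 238.6 kips (longitudinal, 2 welds).
R_nwt = 0.6 × 60 × 0.2651 × 9.5 = 90.67 kips (transverse, base value).
(i) R_nwl + R_nwt = 329.3 kips; (ii) 0.85 R_nwl + 1.5 R_nwt = 338.8 kips.
R_n = max = 338.8 kips [governs: (ii)]; φR_n = 254.1 kips.

φR_n ≈ 254 kips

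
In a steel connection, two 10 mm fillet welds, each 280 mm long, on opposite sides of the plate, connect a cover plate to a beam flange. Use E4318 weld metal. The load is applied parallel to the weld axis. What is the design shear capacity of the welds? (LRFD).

φR_n ≈ 766 kN

E43XX → F_EXX = 430 MPa.
Effective throat t_e = 0.707 × 10 = 7.07 mm.
Total length L = 560 mm; A_we = 7.07 × 560 = 3959 mm².
F_nw = 0.6 F_EXX = 0.6 × 430 = 258 MPa.
φR_n = 0.75 × 258 × 3959 × 10⁻³ = 766.1 kN.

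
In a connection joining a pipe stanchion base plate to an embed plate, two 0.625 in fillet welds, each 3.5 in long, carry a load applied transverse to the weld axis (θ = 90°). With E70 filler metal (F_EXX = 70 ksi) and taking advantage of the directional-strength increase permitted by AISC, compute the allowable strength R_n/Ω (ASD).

R_n/Ω ≈ 97.4 kip

t_e = 0.707 × 0.625 = 0.4419 in; A_we = 0.4419 × 7 = 3.093 in².
Directional factor: 1.0 + 0.5 sin^1.5(90°) = 1.5.
F_nw = 0.6 × 70 × 1.5 = 63 ksi.
R_n/Ω = (63 × 3.093) / 2.0 = 97.43 kip.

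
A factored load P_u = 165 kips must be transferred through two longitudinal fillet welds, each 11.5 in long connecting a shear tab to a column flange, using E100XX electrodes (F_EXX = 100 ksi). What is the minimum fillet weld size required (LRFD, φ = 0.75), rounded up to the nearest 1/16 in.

w = 1/4 in

Total weld length L = 23 in.
Required throat t_e = P_u / (φ × 0.6 F_EXX × L) = 165 / (0.75 × 0.6 × 100 × 23) = 0.1594 in.
Required leg w = t_e / 0.707 = 0.2255 in → use 1/4 in.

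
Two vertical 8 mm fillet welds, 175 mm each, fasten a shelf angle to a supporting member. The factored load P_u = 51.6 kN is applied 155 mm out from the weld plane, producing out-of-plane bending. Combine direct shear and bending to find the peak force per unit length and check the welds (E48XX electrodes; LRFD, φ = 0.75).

E48XX → F_EXX = 480 MPa.
L_w = 2 × 175 = 350 mm; section modulus (unit throat) S = 2 × L²/6 = 10210 mm².
Direct shear f_v = P/L_w = 51.6×10³/350 = 147.4 N/mm.
Moment M = P × e = 51.6×10³ × 155 = 7998000 N·mm; bending f_b = M/S = 783.5 N/mm.
f_max = √(f_v² + f_b²) = √(147.4² + 783.5²) = 797.2 N/mm.
φr_n = 0.75 × 0.6 × 480 × (0.707 × 8) = 1222 N/mm → adequate.

f_max ≈ 797 N/mm; adequate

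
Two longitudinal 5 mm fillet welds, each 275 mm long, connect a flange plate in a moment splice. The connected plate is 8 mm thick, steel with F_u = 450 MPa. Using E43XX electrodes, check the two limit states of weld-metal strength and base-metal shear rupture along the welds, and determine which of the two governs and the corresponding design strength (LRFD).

φR_n ≈ 376 kN (weld metal governs)

E43XX → F_EXX = 430 MPa.
t_e = 0.707 × 5 = 3.535 mm; L = 550 mm.
Weld metal: φR_n = 0.75 × 0.6 × 430 × 3.535 × 550 × 10⁻³ = 376.2 kN.
Base metal (shear rupture): φR_n = 0.75 × 0.6 × 450 × 8 × 550 × 10⁻³ = 891 kN.
Governing: weld metal.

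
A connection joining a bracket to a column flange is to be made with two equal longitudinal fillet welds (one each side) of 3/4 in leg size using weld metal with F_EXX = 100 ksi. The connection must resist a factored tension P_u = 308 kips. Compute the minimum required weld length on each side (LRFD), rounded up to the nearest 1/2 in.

Throat t_e = 0.707 × 0.75 = 0.5302 in.
φr_n = 0.75 × 0.6 × 100 × 0.5302 = 23.86 kips/in.
L_req = P_u / φr_n = 308 / 23.86 = 12.91 in total.
Per side: 12.91 / 2 = 6.454 in.
Round up → use L = 6.5 in on each side.

L = 6.5 in on each side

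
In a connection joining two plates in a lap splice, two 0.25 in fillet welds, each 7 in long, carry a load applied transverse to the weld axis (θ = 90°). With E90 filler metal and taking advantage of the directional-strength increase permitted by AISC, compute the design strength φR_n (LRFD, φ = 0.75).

E90XX → F_EXX = 90 ksi.
t_e = 0.707 × 0.25 = 0.1767 in; A_we = 0.1767 × 14 = 2.474 in².
Directional factor: 1.0 + 0.5 sin^1.5(90°) = 1.5.
F_nw = 0.6 × 90 × 1.5 = 81 ksi.
φR_n = 0.75 × 81 × 2.474 = 150.3 kips.

φR_n ≈ 150 kips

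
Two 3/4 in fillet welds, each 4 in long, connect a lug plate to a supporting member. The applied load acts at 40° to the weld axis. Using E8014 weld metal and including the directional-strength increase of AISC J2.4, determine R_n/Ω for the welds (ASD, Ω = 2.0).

R_n/Ω ≈ 128 kip

E80XX → F_EXX = 80 ksi.
t_e = 0.707 × 0.75 = 0.5302 in; A_we = 0.5302 × 8 = 4.242 in².
Directional factor: 1.0 + 0.5 sin^1.5(40°) = 1.258.
F_nw = 0.6 × 80 × 1.258 = 60.37 ksi.
R_n/Ω = (60.37 × 4.242) / 2.0 = 128 kip.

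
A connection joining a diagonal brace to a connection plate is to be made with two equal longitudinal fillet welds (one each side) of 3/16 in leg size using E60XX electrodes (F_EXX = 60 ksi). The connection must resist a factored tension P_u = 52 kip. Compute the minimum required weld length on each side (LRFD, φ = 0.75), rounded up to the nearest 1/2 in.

Throat t_e = 0.707 × 0.1875 = 0.1326 in.
φr_n = 0.75 × 0.6 × 60 × 0.1326 = 3.579 kip/in.
L_req = P_u / φr_n = 52 / 3.579 = 14.53 in total.
Per side: 14.53 / 2 = 7.264 in.
Round up → use L = 7.5 in on each side.

L = 7.5 in on each side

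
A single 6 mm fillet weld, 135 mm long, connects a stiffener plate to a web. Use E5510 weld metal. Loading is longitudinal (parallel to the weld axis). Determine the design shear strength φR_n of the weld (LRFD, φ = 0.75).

φR_n ≈ 142 kN

E55XX → F_EXX = 550 MPa.
Effective throat t_e = 0.707 × 6 = 4.242 mm.
Total length L = 135 mm; A_we = 4.242 × 135 = 572.7 mm².
F_nw = 0.6 F_EXX = 0.6 × 550 = 330 MPa.
φR_n = 0.75 × 330 × 572.7 × 10⁻³ = 141.7 kN.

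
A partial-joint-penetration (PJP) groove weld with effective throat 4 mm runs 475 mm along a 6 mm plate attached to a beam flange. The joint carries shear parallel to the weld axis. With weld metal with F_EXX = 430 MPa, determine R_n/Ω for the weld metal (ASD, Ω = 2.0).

R_n/Ω ≈ 245 kN

Effective throat (given) t_e = 4 mm.
A_we = 4 × 475 = 1900 mm².
F_nw = 0.6 F_EXX = 258 MPa.
R_n/Ω = (258 × 1900) / 2.0 × 10⁻³ = 245.1 kN.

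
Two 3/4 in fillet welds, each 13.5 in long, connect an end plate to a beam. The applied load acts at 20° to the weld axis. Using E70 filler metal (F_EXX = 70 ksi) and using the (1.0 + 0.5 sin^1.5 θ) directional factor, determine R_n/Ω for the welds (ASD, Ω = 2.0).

t_e = 0.707 × 0.75 = 0.5302 in; A_we = 0.5302 × 27 = 14.32 in².
Directional factor: 1.0 + 0.5 sin^1.5(20°) = 1.1.
F_nw = 0.6 × 70 × 1.1 = 46.2 ksi.
R_n/Ω = (46.2 × 14.32) / 2.0 = 330.7 kip.

R_n/Ω ≈ 331 kip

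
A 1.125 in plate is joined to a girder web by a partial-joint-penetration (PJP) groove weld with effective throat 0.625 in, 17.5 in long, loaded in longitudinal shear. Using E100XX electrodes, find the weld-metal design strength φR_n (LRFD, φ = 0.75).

φR_n ≈ 492 kips

E100XX → F_EXX = 100 ksi.
Effective throat (given) t_e = 0.625 in.
A_we = 0.625 × 17.5 = 10.94 in².
F_nw = 0.6 F_EXX = 60 ksi.
φR_n = 0.75 × 60 × 10.94 = 492.2 kips.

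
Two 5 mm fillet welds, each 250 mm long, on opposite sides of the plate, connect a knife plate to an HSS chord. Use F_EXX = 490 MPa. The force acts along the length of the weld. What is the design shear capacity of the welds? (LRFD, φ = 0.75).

Effective throat t_e = 0.707 × 5 = 3.535 mm.
Total length L = 500 mm; A_we = 3.535 × 500 = 1767 mm².
F_nw = 0.6 F_EXX = 0.6 × 490 = 294 MPa.
φR_n = 0.75 × 294 × 1767 × 10⁻³ = 389.7 kN.

φR_n ≈ 390 kN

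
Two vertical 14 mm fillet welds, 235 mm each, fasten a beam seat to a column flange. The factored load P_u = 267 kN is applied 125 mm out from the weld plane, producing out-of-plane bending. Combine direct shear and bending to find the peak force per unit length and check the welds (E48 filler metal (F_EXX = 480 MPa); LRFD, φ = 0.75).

L_w = 2 × 235 = 470 mm; section modulus (unit throat) S = 2 × L²/6 = 18410 mm².
Direct shear f_v = P/L_w = 267×10³/470 = 568.1 N/mm.
Moment M = P × e = 267×10³ × 125 = 33375000 N·mm; bending f_b = M/S = 1813 N/mm.
f_max = √(f_v² + f_b²) = √(568.1² + 1813²) = 1900 N/mm.
φr_n = 0.75 × 0.6 × 480 × (0.707 × 14) = 2138 N/mm → adequate.

f_max ≈ 1900 N/mm; adequate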